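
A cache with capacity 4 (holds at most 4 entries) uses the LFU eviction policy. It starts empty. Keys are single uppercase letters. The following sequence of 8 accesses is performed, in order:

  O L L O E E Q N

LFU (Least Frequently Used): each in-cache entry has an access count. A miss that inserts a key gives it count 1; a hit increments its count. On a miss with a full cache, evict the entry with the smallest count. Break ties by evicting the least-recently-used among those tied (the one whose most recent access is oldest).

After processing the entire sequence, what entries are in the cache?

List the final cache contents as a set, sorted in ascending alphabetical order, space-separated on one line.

LFU simulation (capacity=4):
  1. access O: MISS. Cache: [O(c=1)]
  2. access L: MISS. Cache: [O(c=1) L(c=1)]
  3. access L: HIT, count now 2. Cache: [O(c=1) L(c=2)]
  4. access O: HIT, count now 2. Cache: [L(c=2) O(c=2)]
  5. access E: MISS. Cache: [E(c=1) L(c=2) O(c=2)]
  6. access E: HIT, count now 2. Cache: [L(c=2) O(c=2) E(c=2)]
  7. access Q: MISS. Cache: [Q(c=1) L(c=2) O(c=2) E(c=2)]
  8. access N: MISS, evict Q(c=1). Cache: [N(c=1) L(c=2) O(c=2) E(c=2)]
Total: 3 hits, 5 misses, 1 evictions

Answer: E L N O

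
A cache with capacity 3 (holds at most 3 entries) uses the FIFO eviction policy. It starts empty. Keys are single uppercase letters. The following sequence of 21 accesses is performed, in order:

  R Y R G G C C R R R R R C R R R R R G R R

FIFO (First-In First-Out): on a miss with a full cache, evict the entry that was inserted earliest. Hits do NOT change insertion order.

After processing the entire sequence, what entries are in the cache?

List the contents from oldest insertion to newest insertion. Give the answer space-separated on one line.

FIFO simulation (capacity=3):
  1. access R: MISS. Cache (old->new): [R]
  2. access Y: MISS. Cache (old->new): [R Y]
  3. access R: HIT. Cache (old->new): [R Y]
  4. access G: MISS. Cache (old->new): [R Y G]
  5. access G: HIT. Cache (old->new): [R Y G]
  6. access C: MISS, evict R. Cache (old->new): [Y G C]
  7. access C: HIT. Cache (old->new): [Y G C]
  8. access R: MISS, evict Y. Cache (old->new): [G C R]
  9. access R: HIT. Cache (old->new): [G C R]
  10. access R: HIT. Cache (old->new): [G C R]
  11. access R: HIT. Cache (old->new): [G C R]
  12. access R: HIT. Cache (old->new): [G C R]
  13. access C: HIT. Cache (old->new): [G C R]
  14. access R: HIT. Cache (old->new): [G C R]
  15. access R: HIT. Cache (old->new): [G C R]
  16. access R: HIT. Cache (old->new): [G C R]
  17. access R: HIT. Cache (old->new): [G C R]
  18. access R: HIT. Cache (old->new): [G C R]
  19. access G: HIT. Cache (old->new): [G C R]
  20. access R: HIT. Cache (old->new): [G C R]
  21. access R: HIT. Cache (old->new): [G C R]
Total: 16 hits, 5 misses, 2 evictions

Answer: G C R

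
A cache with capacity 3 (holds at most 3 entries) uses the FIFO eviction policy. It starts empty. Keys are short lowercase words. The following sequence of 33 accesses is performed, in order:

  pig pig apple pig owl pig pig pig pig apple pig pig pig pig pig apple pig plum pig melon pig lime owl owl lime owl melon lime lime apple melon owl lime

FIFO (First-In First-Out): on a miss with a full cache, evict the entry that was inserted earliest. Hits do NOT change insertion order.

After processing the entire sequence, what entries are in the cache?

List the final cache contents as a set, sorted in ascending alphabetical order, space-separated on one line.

Answer: apple lime melon

Derivation:
FIFO simulation (capacity=3):
  1. access pig: MISS. Cache (old->new): [pig]
  2. access pig: HIT. Cache (old->new): [pig]
  3. access apple: MISS. Cache (old->new): [pig apple]
  4. access pig: HIT. Cache (old->new): [pig apple]
  5. access owl: MISS. Cache (old->new): [pig apple owl]
  6. access pig: HIT. Cache (old->new): [pig apple owl]
  7. access pig: HIT. Cache (old->new): [pig apple owl]
  8. access pig: HIT. Cache (old->new): [pig apple owl]
  9. access pig: HIT. Cache (old->new): [pig apple owl]
  10. access apple: HIT. Cache (old->new): [pig apple owl]
  11. access pig: HIT. Cache (old->new): [pig apple owl]
  12. access pig: HIT. Cache (old->new): [pig apple owl]
  13. access pig: HIT. Cache (old->new): [pig apple owl]
  14. access pig: HIT. Cache (old->new): [pig apple owl]
  15. access pig: HIT. Cache (old->new): [pig apple owl]
  16. access apple: HIT. Cache (old->new): [pig apple owl]
  17. access pig: HIT. Cache (old->new): [pig apple owl]
  18. access plum: MISS, evict pig. Cache (old->new): [apple owl plum]
  19. access pig: MISS, evict apple. Cache (old->new): [owl plum pig]
  20. access melon: MISS, evict owl. Cache (old->new): [plum pig melon]
  21. access pig: HIT. Cache (old->new): [plum pig melon]
  22. access lime: MISS, evict plum. Cache (old->new): [pig melon lime]
  23. access owl: MISS, evict pig. Cache (old->new): [melon lime owl]
  24. access owl: HIT. Cache (old->new): [melon lime owl]
  25. access lime: HIT. Cache (old->new): [melon lime owl]
  26. access owl: HIT. Cache (old->new): [melon lime owl]
  27. access melon: HIT. Cache (old->new): [melon lime owl]
  28. access lime: HIT. Cache (old->new): [melon lime owl]
  29. access lime: HIT. Cache (old->new): [melon lime owl]
  30. access apple: MISS, evict melon. Cache (old->new): [lime owl apple]
  31. access melon: MISS, evict lime. Cache (old->new): [owl apple melon]
  32. access owl: HIT. Cache (old->new): [owl apple melon]
  33. access lime: MISS, evict owl. Cache (old->new): [apple melon lime]
Total: 22 hits, 11 misses, 8 evictions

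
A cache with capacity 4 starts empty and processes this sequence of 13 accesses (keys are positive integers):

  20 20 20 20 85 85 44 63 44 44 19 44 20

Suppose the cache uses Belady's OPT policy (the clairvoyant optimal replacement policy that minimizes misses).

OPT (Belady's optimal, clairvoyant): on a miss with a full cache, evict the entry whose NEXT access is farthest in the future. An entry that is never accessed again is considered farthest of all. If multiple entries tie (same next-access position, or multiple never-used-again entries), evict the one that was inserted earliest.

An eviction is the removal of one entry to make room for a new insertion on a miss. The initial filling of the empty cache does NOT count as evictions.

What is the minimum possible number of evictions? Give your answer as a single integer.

OPT (Belady) simulation (capacity=4):
  1. access 20: MISS. Cache: [20]
  2. access 20: HIT. Next use of 20: step 3. Cache: [20]
  3. access 20: HIT. Next use of 20: step 4. Cache: [20]
  4. access 20: HIT. Next use of 20: step 13. Cache: [20]
  5. access 85: MISS. Cache: [20 85]
  6. access 85: HIT. Next use of 85: never. Cache: [20 85]
  7. access 44: MISS. Cache: [20 85 44]
  8. access 63: MISS. Cache: [20 85 44 63]
  9. access 44: HIT. Next use of 44: step 10. Cache: [20 85 44 63]
  10. access 44: HIT. Next use of 44: step 12. Cache: [20 85 44 63]
  11. access 19: MISS, evict 85 (next use: never). Cache: [20 44 63 19]
  12. access 44: HIT. Next use of 44: never. Cache: [20 44 63 19]
  13. access 20: HIT. Next use of 20: never. Cache: [20 44 63 19]
Total: 8 hits, 5 misses, 1 evictions

Answer: 1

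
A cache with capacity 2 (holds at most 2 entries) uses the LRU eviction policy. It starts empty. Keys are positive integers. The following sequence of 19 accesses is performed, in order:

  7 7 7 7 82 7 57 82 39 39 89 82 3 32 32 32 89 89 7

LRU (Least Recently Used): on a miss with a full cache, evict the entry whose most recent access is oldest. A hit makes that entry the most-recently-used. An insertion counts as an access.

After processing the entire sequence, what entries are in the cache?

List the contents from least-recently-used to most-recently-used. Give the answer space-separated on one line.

Answer: 89 7

Derivation:
LRU simulation (capacity=2):
  1. access 7: MISS. Cache (LRU->MRU): [7]
  2. access 7: HIT. Cache (LRU->MRU): [7]
  3. access 7: HIT. Cache (LRU->MRU): [7]
  4. access 7: HIT. Cache (LRU->MRU): [7]
  5. access 82: MISS. Cache (LRU->MRU): [7 82]
  6. access 7: HIT. Cache (LRU->MRU): [82 7]
  7. access 57: MISS, evict 82. Cache (LRU->MRU): [7 57]
  8. access 82: MISS, evict 7. Cache (LRU->MRU): [57 82]
  9. access 39: MISS, evict 57. Cache (LRU->MRU): [82 39]
  10. access 39: HIT. Cache (LRU->MRU): [82 39]
  11. access 89: MISS, evict 82. Cache (LRU->MRU): [39 89]
  12. access 82: MISS, evict 39. Cache (LRU->MRU): [89 82]
  13. access 3: MISS, evict 89. Cache (LRU->MRU): [82 3]
  14. access 32: MISS, evict 82. Cache (LRU->MRU): [3 32]
  15. access 32: HIT. Cache (LRU->MRU): [3 32]
  16. access 32: HIT. Cache (LRU->MRU): [3 32]
  17. access 89: MISS, evict 3. Cache (LRU->MRU): [32 89]
  18. access 89: HIT. Cache (LRU->MRU): [32 89]
  19. access 7: MISS, evict 32. Cache (LRU->MRU): [89 7]
Total: 8 hits, 11 misses, 9 evictions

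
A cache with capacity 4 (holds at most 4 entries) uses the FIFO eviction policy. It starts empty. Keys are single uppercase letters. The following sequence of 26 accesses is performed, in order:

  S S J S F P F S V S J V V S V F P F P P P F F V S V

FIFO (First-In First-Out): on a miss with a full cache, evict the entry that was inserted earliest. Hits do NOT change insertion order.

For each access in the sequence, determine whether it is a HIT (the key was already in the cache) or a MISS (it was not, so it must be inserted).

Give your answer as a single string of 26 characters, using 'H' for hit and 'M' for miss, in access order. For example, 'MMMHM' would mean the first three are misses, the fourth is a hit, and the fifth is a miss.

FIFO simulation (capacity=4):
  1. access S: MISS. Cache (old->new): [S]
  2. access S: HIT. Cache (old->new): [S]
  3. access J: MISS. Cache (old->new): [S J]
  4. access S: HIT. Cache (old->new): [S J]
  5. access F: MISS. Cache (old->new): [S J F]
  6. access P: MISS. Cache (old->new): [S J F P]
  7. access F: HIT. Cache (old->new): [S J F P]
  8. access S: HIT. Cache (old->new): [S J F P]
  9. access V: MISS, evict S. Cache (old->new): [J F P V]
  10. access S: MISS, evict J. Cache (old->new): [F P V S]
  11. access J: MISS, evict F. Cache (old->new): [P V S J]
  12. access V: HIT. Cache (old->new): [P V S J]
  13. access V: HIT. Cache (old->new): [P V S J]
  14. access S: HIT. Cache (old->new): [P V S J]
  15. access V: HIT. Cache (old->new): [P V S J]
  16. access F: MISS, evict P. Cache (old->new): [V S J F]
  17. access P: MISS, evict V. Cache (old->new): [S J F P]
  18. access F: HIT. Cache (old->new): [S J F P]
  19. access P: HIT. Cache (old->new): [S J F P]
  20. access P: HIT. Cache (old->new): [S J F P]
  21. access P: HIT. Cache (old->new): [S J F P]
  22. access F: HIT. Cache (old->new): [S J F P]
  23. access F: HIT. Cache (old->new): [S J F P]
  24. access V: MISS, evict S. Cache (old->new): [J F P V]
  25. access S: MISS, evict J. Cache (old->new): [F P V S]
  26. access V: HIT. Cache (old->new): [F P V S]
Total: 15 hits, 11 misses, 7 evictions

Answer: MHMHMMHHMMMHHHHMMHHHHHHMMH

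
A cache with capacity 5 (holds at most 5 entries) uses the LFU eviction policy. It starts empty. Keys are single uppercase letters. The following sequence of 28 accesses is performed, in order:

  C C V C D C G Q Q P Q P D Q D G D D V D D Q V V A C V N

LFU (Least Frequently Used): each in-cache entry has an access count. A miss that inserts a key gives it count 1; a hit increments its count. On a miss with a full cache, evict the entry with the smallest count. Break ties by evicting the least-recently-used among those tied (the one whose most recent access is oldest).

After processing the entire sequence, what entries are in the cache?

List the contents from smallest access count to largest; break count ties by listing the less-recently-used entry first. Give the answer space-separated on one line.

LFU simulation (capacity=5):
  1. access C: MISS. Cache: [C(c=1)]
  2. access C: HIT, count now 2. Cache: [C(c=2)]
  3. access V: MISS. Cache: [V(c=1) C(c=2)]
  4. access C: HIT, count now 3. Cache: [V(c=1) C(c=3)]
  5. access D: MISS. Cache: [V(c=1) D(c=1) C(c=3)]
  6. access C: HIT, count now 4. Cache: [V(c=1) D(c=1) C(c=4)]
  7. access G: MISS. Cache: [V(c=1) D(c=1) G(c=1) C(c=4)]
  8. access Q: MISS. Cache: [V(c=1) D(c=1) G(c=1) Q(c=1) C(c=4)]
  9. access Q: HIT, count now 2. Cache: [V(c=1) D(c=1) G(c=1) Q(c=2) C(c=4)]
  10. access P: MISS, evict V(c=1). Cache: [D(c=1) G(c=1) P(c=1) Q(c=2) C(c=4)]
  11. access Q: HIT, count now 3. Cache: [D(c=1) G(c=1) P(c=1) Q(c=3) C(c=4)]
  12. access P: HIT, count now 2. Cache: [D(c=1) G(c=1) P(c=2) Q(c=3) C(c=4)]
  13. access D: HIT, count now 2. Cache: [G(c=1) P(c=2) D(c=2) Q(c=3) C(c=4)]
  14. access Q: HIT, count now 4. Cache: [G(c=1) P(c=2) D(c=2) C(c=4) Q(c=4)]
  15. access D: HIT, count now 3. Cache: [G(c=1) P(c=2) D(c=3) C(c=4) Q(c=4)]
  16. access G: HIT, count now 2. Cache: [P(c=2) G(c=2) D(c=3) C(c=4) Q(c=4)]
  17. access D: HIT, count now 4. Cache: [P(c=2) G(c=2) C(c=4) Q(c=4) D(c=4)]
  18. access D: HIT, count now 5. Cache: [P(c=2) G(c=2) C(c=4) Q(c=4) D(c=5)]
  19. access V: MISS, evict P(c=2). Cache: [V(c=1) G(c=2) C(c=4) Q(c=4) D(c=5)]
  20. access D: HIT, count now 6. Cache: [V(c=1) G(c=2) C(c=4) Q(c=4) D(c=6)]
  21. access D: HIT, count now 7. Cache: [V(c=1) G(c=2) C(c=4) Q(c=4) D(c=7)]
  22. access Q: HIT, count now 5. Cache: [V(c=1) G(c=2) C(c=4) Q(c=5) D(c=7)]
  23. access V: HIT, count now 2. Cache: [G(c=2) V(c=2) C(c=4) Q(c=5) D(c=7)]
  24. access V: HIT, count now 3. Cache: [G(c=2) V(c=3) C(c=4) Q(c=5) D(c=7)]
  25. access A: MISS, evict G(c=2). Cache: [A(c=1) V(c=3) C(c=4) Q(c=5) D(c=7)]
  26. access C: HIT, count now 5. Cache: [A(c=1) V(c=3) Q(c=5) C(c=5) D(c=7)]
  27. access V: HIT, count now 4. Cache: [A(c=1) V(c=4) Q(c=5) C(c=5) D(c=7)]
  28. access N: MISS, evict A(c=1). Cache: [N(c=1) V(c=4) Q(c=5) C(c=5) D(c=7)]
Total: 19 hits, 9 misses, 4 evictions

Answer: N V Q C D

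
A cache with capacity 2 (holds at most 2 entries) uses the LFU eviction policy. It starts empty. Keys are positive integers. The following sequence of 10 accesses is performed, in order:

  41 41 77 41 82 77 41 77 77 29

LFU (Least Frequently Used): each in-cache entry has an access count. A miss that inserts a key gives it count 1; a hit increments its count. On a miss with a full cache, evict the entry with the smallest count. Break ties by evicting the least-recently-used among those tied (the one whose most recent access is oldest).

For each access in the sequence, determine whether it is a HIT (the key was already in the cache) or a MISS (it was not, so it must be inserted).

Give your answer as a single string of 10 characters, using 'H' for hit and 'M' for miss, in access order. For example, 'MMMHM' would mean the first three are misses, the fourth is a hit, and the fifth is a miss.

Answer: MHMHMMHHHM

Derivation:
LFU simulation (capacity=2):
  1. access 41: MISS. Cache: [41(c=1)]
  2. access 41: HIT, count now 2. Cache: [41(c=2)]
  3. access 77: MISS. Cache: [77(c=1) 41(c=2)]
  4. access 41: HIT, count now 3. Cache: [77(c=1) 41(c=3)]
  5. access 82: MISS, evict 77(c=1). Cache: [82(c=1) 41(c=3)]
  6. access 77: MISS, evict 82(c=1). Cache: [77(c=1) 41(c=3)]
  7. access 41: HIT, count now 4. Cache: [77(c=1) 41(c=4)]
  8. access 77: HIT, count now 2. Cache: [77(c=2) 41(c=4)]
  9. access 77: HIT, count now 3. Cache: [77(c=3) 41(c=4)]
  10. access 29: MISS, evict 77(c=3). Cache: [29(c=1) 41(c=4)]
Total: 5 hits, 5 misses, 3 evictions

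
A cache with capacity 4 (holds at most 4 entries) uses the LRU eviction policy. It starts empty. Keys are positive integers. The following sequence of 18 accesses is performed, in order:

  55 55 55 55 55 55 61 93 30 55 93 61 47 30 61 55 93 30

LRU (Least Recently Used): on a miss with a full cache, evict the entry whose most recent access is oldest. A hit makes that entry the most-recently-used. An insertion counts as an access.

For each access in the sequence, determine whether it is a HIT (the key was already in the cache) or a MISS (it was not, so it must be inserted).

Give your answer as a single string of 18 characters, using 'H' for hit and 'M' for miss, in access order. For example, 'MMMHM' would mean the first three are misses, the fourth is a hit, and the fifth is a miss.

LRU simulation (capacity=4):
  1. access 55: MISS. Cache (LRU->MRU): [55]
  2. access 55: HIT. Cache (LRU->MRU): [55]
  3. access 55: HIT. Cache (LRU->MRU): [55]
  4. access 55: HIT. Cache (LRU->MRU): [55]
  5. access 55: HIT. Cache (LRU->MRU): [55]
  6. access 55: HIT. Cache (LRU->MRU): [55]
  7. access 61: MISS. Cache (LRU->MRU): [55 61]
  8. access 93: MISS. Cache (LRU->MRU): [55 61 93]
  9. access 30: MISS. Cache (LRU->MRU): [55 61 93 30]
  10. access 55: HIT. Cache (LRU->MRU): [61 93 30 55]
  11. access 93: HIT. Cache (LRU->MRU): [61 30 55 93]
  12. access 61: HIT. Cache (LRU->MRU): [30 55 93 61]
  13. access 47: MISS, evict 30. Cache (LRU->MRU): [55 93 61 47]
  14. access 30: MISS, evict 55. Cache (LRU->MRU): [93 61 47 30]
  15. access 61: HIT. Cache (LRU->MRU): [93 47 30 61]
  16. access 55: MISS, evict 93. Cache (LRU->MRU): [47 30 61 55]
  17. access 93: MISS, evict 47. Cache (LRU->MRU): [30 61 55 93]
  18. access 30: HIT. Cache (LRU->MRU): [61 55 93 30]
Total: 10 hits, 8 misses, 4 evictions

Answer: MHHHHHMMMHHHMMHMMH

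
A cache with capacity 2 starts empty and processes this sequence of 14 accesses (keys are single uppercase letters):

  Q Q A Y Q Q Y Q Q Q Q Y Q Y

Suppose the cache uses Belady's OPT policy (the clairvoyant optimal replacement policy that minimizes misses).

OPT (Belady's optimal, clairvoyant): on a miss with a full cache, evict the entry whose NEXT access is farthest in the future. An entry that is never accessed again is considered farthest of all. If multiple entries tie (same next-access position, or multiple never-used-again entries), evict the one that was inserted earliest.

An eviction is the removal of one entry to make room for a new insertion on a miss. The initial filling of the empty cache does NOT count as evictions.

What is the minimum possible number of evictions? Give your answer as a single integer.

Answer: 1

Derivation:
OPT (Belady) simulation (capacity=2):
  1. access Q: MISS. Cache: [Q]
  2. access Q: HIT. Next use of Q: step 5. Cache: [Q]
  3. access A: MISS. Cache: [Q A]
  4. access Y: MISS, evict A (next use: never). Cache: [Q Y]
  5. access Q: HIT. Next use of Q: step 6. Cache: [Q Y]
  6. access Q: HIT. Next use of Q: step 8. Cache: [Q Y]
  7. access Y: HIT. Next use of Y: step 12. Cache: [Q Y]
  8. access Q: HIT. Next use of Q: step 9. Cache: [Q Y]
  9. access Q: HIT. Next use of Q: step 10. Cache: [Q Y]
  10. access Q: HIT. Next use of Q: step 11. Cache: [Q Y]
  11. access Q: HIT. Next use of Q: step 13. Cache: [Q Y]
  12. access Y: HIT. Next use of Y: step 14. Cache: [Q Y]
  13. access Q: HIT. Next use of Q: never. Cache: [Q Y]
  14. access Y: HIT. Next use of Y: never. Cache: [Q Y]
Total: 11 hits, 3 misses, 1 evictions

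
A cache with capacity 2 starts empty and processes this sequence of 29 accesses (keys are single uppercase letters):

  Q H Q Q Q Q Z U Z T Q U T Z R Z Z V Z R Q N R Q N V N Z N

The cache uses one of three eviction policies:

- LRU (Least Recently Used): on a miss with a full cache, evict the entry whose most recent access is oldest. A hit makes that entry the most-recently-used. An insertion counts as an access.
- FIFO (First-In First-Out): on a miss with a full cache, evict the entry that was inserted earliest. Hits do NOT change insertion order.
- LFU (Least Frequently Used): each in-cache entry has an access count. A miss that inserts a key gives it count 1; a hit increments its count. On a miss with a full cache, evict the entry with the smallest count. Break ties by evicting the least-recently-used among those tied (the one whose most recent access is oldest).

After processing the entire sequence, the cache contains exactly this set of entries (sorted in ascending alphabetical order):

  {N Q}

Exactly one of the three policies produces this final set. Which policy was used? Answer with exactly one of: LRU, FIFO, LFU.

Simulating under each policy and comparing final sets:
  LRU: final set = {N Z} -> differs
  FIFO: final set = {N Z} -> differs
  LFU: final set = {N Q} -> MATCHES target
Only LFU produces the target set.

Answer: LFU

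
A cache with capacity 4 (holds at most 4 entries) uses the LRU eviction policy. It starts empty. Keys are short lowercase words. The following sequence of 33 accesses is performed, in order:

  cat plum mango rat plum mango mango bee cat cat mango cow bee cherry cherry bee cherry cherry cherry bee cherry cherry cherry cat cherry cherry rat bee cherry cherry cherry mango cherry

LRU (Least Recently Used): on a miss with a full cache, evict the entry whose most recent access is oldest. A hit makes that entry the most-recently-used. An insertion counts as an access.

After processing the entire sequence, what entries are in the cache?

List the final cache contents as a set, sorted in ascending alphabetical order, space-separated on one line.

Answer: bee cherry mango rat

Derivation:
LRU simulation (capacity=4):
  1. access cat: MISS. Cache (LRU->MRU): [cat]
  2. access plum: MISS. Cache (LRU->MRU): [cat plum]
  3. access mango: MISS. Cache (LRU->MRU): [cat plum mango]
  4. access rat: MISS. Cache (LRU->MRU): [cat plum mango rat]
  5. access plum: HIT. Cache (LRU->MRU): [cat mango rat plum]
  6. access mango: HIT. Cache (LRU->MRU): [cat rat plum mango]
  7. access mango: HIT. Cache (LRU->MRU): [cat rat plum mango]
  8. access bee: MISS, evict cat. Cache (LRU->MRU): [rat plum mango bee]
  9. access cat: MISS, evict rat. Cache (LRU->MRU): [plum mango bee cat]
  10. access cat: HIT. Cache (LRU->MRU): [plum mango bee cat]
  11. access mango: HIT. Cache (LRU->MRU): [plum bee cat mango]
  12. access cow: MISS, evict plum. Cache (LRU->MRU): [bee cat mango cow]
  13. access bee: HIT. Cache (LRU->MRU): [cat mango cow bee]
  14. access cherry: MISS, evict cat. Cache (LRU->MRU): [mango cow bee cherry]
  15. access cherry: HIT. Cache (LRU->MRU): [mango cow bee cherry]
  16. access bee: HIT. Cache (LRU->MRU): [mango cow cherry bee]
  17. access cherry: HIT. Cache (LRU->MRU): [mango cow bee cherry]
  18. access cherry: HIT. Cache (LRU->MRU): [mango cow bee cherry]
  19. access cherry: HIT. Cache (LRU->MRU): [mango cow bee cherry]
  20. access bee: HIT. Cache (LRU->MRU): [mango cow cherry bee]
  21. access cherry: HIT. Cache (LRU->MRU): [mango cow bee cherry]
  22. access cherry: HIT. Cache (LRU->MRU): [mango cow bee cherry]
  23. access cherry: HIT. Cache (LRU->MRU): [mango cow bee cherry]
  24. access cat: MISS, evict mango. Cache (LRU->MRU): [cow bee cherry cat]
  25. access cherry: HIT. Cache (LRU->MRU): [cow bee cat cherry]
  26. access cherry: HIT. Cache (LRU->MRU): [cow bee cat cherry]
  27. access rat: MISS, evict cow. Cache (LRU->MRU): [bee cat cherry rat]
  28. access bee: HIT. Cache (LRU->MRU): [cat cherry rat bee]
  29. access cherry: HIT. Cache (LRU->MRU): [cat rat bee cherry]
  30. access cherry: HIT. Cache (LRU->MRU): [cat rat bee cherry]
  31. access cherry: HIT. Cache (LRU->MRU): [cat rat bee cherry]
  32. access mango: MISS, evict cat. Cache (LRU->MRU): [rat bee cherry mango]
  33. access cherry: HIT. Cache (LRU->MRU): [rat bee mango cherry]
Total: 22 hits, 11 misses, 7 evictions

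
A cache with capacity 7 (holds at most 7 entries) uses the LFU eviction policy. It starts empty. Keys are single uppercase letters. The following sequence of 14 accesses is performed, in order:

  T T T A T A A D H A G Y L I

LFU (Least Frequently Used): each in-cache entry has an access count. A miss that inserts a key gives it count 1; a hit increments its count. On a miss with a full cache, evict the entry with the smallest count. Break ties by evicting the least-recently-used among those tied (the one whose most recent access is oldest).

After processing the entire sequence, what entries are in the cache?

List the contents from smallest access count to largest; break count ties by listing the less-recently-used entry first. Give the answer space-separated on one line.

LFU simulation (capacity=7):
  1. access T: MISS. Cache: [T(c=1)]
  2. access T: HIT, count now 2. Cache: [T(c=2)]
  3. access T: HIT, count now 3. Cache: [T(c=3)]
  4. access A: MISS. Cache: [A(c=1) T(c=3)]
  5. access T: HIT, count now 4. Cache: [A(c=1) T(c=4)]
  6. access A: HIT, count now 2. Cache: [A(c=2) T(c=4)]
  7. access A: HIT, count now 3. Cache: [A(c=3) T(c=4)]
  8. access D: MISS. Cache: [D(c=1) A(c=3) T(c=4)]
  9. access H: MISS. Cache: [D(c=1) H(c=1) A(c=3) T(c=4)]
  10. access A: HIT, count now 4. Cache: [D(c=1) H(c=1) T(c=4) A(c=4)]
  11. access G: MISS. Cache: [D(c=1) H(c=1) G(c=1) T(c=4) A(c=4)]
  12. access Y: MISS. Cache: [D(c=1) H(c=1) G(c=1) Y(c=1) T(c=4) A(c=4)]
  13. access L: MISS. Cache: [D(c=1) H(c=1) G(c=1) Y(c=1) L(c=1) T(c=4) A(c=4)]
  14. access I: MISS, evict D(c=1). Cache: [H(c=1) G(c=1) Y(c=1) L(c=1) I(c=1) T(c=4) A(c=4)]
Total: 6 hits, 8 misses, 1 evictions

Answer: H G Y L I T A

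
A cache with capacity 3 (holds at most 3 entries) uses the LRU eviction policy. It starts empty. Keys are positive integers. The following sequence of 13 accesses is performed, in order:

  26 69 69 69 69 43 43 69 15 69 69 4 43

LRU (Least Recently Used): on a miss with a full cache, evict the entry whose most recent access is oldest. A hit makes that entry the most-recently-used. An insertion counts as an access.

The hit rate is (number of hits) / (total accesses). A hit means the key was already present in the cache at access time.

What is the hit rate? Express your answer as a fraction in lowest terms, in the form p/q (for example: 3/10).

Answer: 7/13

Derivation:
LRU simulation (capacity=3):
  1. access 26: MISS. Cache (LRU->MRU): [26]
  2. access 69: MISS. Cache (LRU->MRU): [26 69]
  3. access 69: HIT. Cache (LRU->MRU): [26 69]
  4. access 69: HIT. Cache (LRU->MRU): [26 69]
  5. access 69: HIT. Cache (LRU->MRU): [26 69]
  6. access 43: MISS. Cache (LRU->MRU): [26 69 43]
  7. access 43: HIT. Cache (LRU->MRU): [26 69 43]
  8. access 69: HIT. Cache (LRU->MRU): [26 43 69]
  9. access 15: MISS, evict 26. Cache (LRU->MRU): [43 69 15]
  10. access 69: HIT. Cache (LRU->MRU): [43 15 69]
  11. access 69: HIT. Cache (LRU->MRU): [43 15 69]
  12. access 4: MISS, evict 43. Cache (LRU->MRU): [15 69 4]
  13. access 43: MISS, evict 15. Cache (LRU->MRU): [69 4 43]
Total: 7 hits, 6 misses, 3 evictions

Hit rate = 7/13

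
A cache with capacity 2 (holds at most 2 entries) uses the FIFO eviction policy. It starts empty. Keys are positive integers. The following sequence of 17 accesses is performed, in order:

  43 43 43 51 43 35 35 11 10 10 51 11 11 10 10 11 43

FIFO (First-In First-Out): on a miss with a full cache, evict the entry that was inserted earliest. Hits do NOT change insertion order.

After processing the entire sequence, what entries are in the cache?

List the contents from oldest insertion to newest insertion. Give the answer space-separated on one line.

FIFO simulation (capacity=2):
  1. access 43: MISS. Cache (old->new): [43]
  2. access 43: HIT. Cache (old->new): [43]
  3. access 43: HIT. Cache (old->new): [43]
  4. access 51: MISS. Cache (old->new): [43 51]
  5. access 43: HIT. Cache (old->new): [43 51]
  6. access 35: MISS, evict 43. Cache (old->new): [51 35]
  7. access 35: HIT. Cache (old->new): [51 35]
  8. access 11: MISS, evict 51. Cache (old->new): [35 11]
  9. access 10: MISS, evict 35. Cache (old->new): [11 10]
  10. access 10: HIT. Cache (old->new): [11 10]
  11. access 51: MISS, evict 11. Cache (old->new): [10 51]
  12. access 11: MISS, evict 10. Cache (old->new): [51 11]
  13. access 11: HIT. Cache (old->new): [51 11]
  14. access 10: MISS, evict 51. Cache (old->new): [11 10]
  15. access 10: HIT. Cache (old->new): [11 10]
  16. access 11: HIT. Cache (old->new): [11 10]
  17. access 43: MISS, evict 11. Cache (old->new): [10 43]
Total: 8 hits, 9 misses, 7 evictions

Answer: 10 43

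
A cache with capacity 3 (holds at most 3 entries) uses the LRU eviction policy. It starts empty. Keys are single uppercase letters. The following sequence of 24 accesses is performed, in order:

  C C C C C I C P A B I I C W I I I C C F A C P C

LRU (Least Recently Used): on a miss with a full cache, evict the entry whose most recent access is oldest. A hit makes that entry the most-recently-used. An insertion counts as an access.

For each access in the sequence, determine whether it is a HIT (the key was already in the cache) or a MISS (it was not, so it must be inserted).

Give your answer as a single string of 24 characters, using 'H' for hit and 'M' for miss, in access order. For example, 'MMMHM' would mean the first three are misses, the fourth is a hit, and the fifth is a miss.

LRU simulation (capacity=3):
  1. access C: MISS. Cache (LRU->MRU): [C]
  2. access C: HIT. Cache (LRU->MRU): [C]
  3. access C: HIT. Cache (LRU->MRU): [C]
  4. access C: HIT. Cache (LRU->MRU): [C]
  5. access C: HIT. Cache (LRU->MRU): [C]
  6. access I: MISS. Cache (LRU->MRU): [C I]
  7. access C: HIT. Cache (LRU->MRU): [I C]
  8. access P: MISS. Cache (LRU->MRU): [I C P]
  9. access A: MISS, evict I. Cache (LRU->MRU): [C P A]
  10. access B: MISS, evict C. Cache (LRU->MRU): [P A B]
  11. access I: MISS, evict P. Cache (LRU->MRU): [A B I]
  12. access I: HIT. Cache (LRU->MRU): [A B I]
  13. access C: MISS, evict A. Cache (LRU->MRU): [B I C]
  14. access W: MISS, evict B. Cache (LRU->MRU): [I C W]
  15. access I: HIT. Cache (LRU->MRU): [C W I]
  16. access I: HIT. Cache (LRU->MRU): [C W I]
  17. access I: HIT. Cache (LRU->MRU): [C W I]
  18. access C: HIT. Cache (LRU->MRU): [W I C]
  19. access C: HIT. Cache (LRU->MRU): [W I C]
  20. access F: MISS, evict W. Cache (LRU->MRU): [I C F]
  21. access A: MISS, evict I. Cache (LRU->MRU): [C F A]
  22. access C: HIT. Cache (LRU->MRU): [F A C]
  23. access P: MISS, evict F. Cache (LRU->MRU): [A C P]
  24. access C: HIT. Cache (LRU->MRU): [A P C]
Total: 13 hits, 11 misses, 8 evictions

Answer: MHHHHMHMMMMHMMHHHHHMMHMH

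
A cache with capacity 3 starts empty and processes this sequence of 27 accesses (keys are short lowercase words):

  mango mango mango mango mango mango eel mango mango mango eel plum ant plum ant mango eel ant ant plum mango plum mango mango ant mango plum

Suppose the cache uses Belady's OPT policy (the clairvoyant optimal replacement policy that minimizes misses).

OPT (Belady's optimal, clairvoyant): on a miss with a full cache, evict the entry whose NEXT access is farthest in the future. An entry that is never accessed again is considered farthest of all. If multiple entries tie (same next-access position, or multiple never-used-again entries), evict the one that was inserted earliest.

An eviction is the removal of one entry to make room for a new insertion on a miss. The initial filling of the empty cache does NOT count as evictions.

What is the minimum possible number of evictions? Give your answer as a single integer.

OPT (Belady) simulation (capacity=3):
  1. access mango: MISS. Cache: [mango]
  2. access mango: HIT. Next use of mango: step 3. Cache: [mango]
  3. access mango: HIT. Next use of mango: step 4. Cache: [mango]
  4. access mango: HIT. Next use of mango: step 5. Cache: [mango]
  5. access mango: HIT. Next use of mango: step 6. Cache: [mango]
  6. access mango: HIT. Next use of mango: step 8. Cache: [mango]
  7. access eel: MISS. Cache: [mango eel]
  8. access mango: HIT. Next use of mango: step 9. Cache: [mango eel]
  9. access mango: HIT. Next use of mango: step 10. Cache: [mango eel]
  10. access mango: HIT. Next use of mango: step 16. Cache: [mango eel]
  11. access eel: HIT. Next use of eel: step 17. Cache: [mango eel]
  12. access plum: MISS. Cache: [mango eel plum]
  13. access ant: MISS, evict eel (next use: step 17). Cache: [mango plum ant]
  14. access plum: HIT. Next use of plum: step 20. Cache: [mango plum ant]
  15. access ant: HIT. Next use of ant: step 18. Cache: [mango plum ant]
  16. access mango: HIT. Next use of mango: step 21. Cache: [mango plum ant]
  17. access eel: MISS, evict mango (next use: step 21). Cache: [plum ant eel]
  18. access ant: HIT. Next use of ant: step 19. Cache: [plum ant eel]
  19. access ant: HIT. Next use of ant: step 25. Cache: [plum ant eel]
  20. access plum: HIT. Next use of plum: step 22. Cache: [plum ant eel]
  21. access mango: MISS, evict eel (next use: never). Cache: [plum ant mango]
  22. access plum: HIT. Next use of plum: step 27. Cache: [plum ant mango]
  23. access mango: HIT. Next use of mango: step 24. Cache: [plum ant mango]
  24. access mango: HIT. Next use of mango: step 26. Cache: [plum ant mango]
  25. access ant: HIT. Next use of ant: never. Cache: [plum ant mango]
  26. access mango: HIT. Next use of mango: never. Cache: [plum ant mango]
  27. access plum: HIT. Next use of plum: never. Cache: [plum ant mango]
Total: 21 hits, 6 misses, 3 evictions

Answer: 3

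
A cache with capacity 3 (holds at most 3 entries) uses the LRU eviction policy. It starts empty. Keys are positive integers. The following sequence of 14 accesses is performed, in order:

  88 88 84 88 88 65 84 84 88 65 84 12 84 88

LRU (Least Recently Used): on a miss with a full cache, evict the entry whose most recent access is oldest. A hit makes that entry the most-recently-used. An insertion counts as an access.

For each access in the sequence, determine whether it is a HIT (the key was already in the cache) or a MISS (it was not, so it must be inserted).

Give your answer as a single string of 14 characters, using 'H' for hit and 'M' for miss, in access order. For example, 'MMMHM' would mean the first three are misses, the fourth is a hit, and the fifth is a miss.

Answer: MHMHHMHHHHHMHM

Derivation:
LRU simulation (capacity=3):
  1. access 88: MISS. Cache (LRU->MRU): [88]
  2. access 88: HIT. Cache (LRU->MRU): [88]
  3. access 84: MISS. Cache (LRU->MRU): [88 84]
  4. access 88: HIT. Cache (LRU->MRU): [84 88]
  5. access 88: HIT. Cache (LRU->MRU): [84 88]
  6. access 65: MISS. Cache (LRU->MRU): [84 88 65]
  7. access 84: HIT. Cache (LRU->MRU): [88 65 84]
  8. access 84: HIT. Cache (LRU->MRU): [88 65 84]
  9. access 88: HIT. Cache (LRU->MRU): [65 84 88]
  10. access 65: HIT. Cache (LRU->MRU): [84 88 65]
  11. access 84: HIT. Cache (LRU->MRU): [88 65 84]
  12. access 12: MISS, evict 88. Cache (LRU->MRU): [65 84 12]
  13. access 84: HIT. Cache (LRU->MRU): [65 12 84]
  14. access 88: MISS, evict 65. Cache (LRU->MRU): [12 84 88]
Total: 9 hits, 5 misses, 2 evictions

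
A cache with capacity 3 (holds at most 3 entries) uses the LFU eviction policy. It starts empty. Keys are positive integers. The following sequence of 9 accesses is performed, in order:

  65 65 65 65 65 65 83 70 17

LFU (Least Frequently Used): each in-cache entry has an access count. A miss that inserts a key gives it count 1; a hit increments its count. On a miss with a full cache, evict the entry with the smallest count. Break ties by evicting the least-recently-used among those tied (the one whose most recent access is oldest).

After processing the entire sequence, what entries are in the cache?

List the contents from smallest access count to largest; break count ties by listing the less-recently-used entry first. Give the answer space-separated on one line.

LFU simulation (capacity=3):
  1. access 65: MISS. Cache: [65(c=1)]
  2. access 65: HIT, count now 2. Cache: [65(c=2)]
  3. access 65: HIT, count now 3. Cache: [65(c=3)]
  4. access 65: HIT, count now 4. Cache: [65(c=4)]
  5. access 65: HIT, count now 5. Cache: [65(c=5)]
  6. access 65: HIT, count now 6. Cache: [65(c=6)]
  7. access 83: MISS. Cache: [83(c=1) 65(c=6)]
  8. access 70: MISS. Cache: [83(c=1) 70(c=1) 65(c=6)]
  9. access 17: MISS, evict 83(c=1). Cache: [70(c=1) 17(c=1) 65(c=6)]
Total: 5 hits, 4 misses, 1 evictions

Answer: 70 17 65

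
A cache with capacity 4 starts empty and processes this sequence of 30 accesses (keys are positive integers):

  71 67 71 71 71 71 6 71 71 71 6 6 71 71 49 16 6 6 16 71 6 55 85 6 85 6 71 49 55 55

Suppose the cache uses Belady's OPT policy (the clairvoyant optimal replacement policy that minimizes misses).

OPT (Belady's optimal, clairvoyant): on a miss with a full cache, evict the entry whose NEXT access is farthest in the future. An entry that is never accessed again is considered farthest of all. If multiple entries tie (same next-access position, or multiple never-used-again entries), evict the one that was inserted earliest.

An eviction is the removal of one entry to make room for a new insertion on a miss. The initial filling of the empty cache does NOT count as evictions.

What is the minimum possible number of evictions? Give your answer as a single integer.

Answer: 4

Derivation:
OPT (Belady) simulation (capacity=4):
  1. access 71: MISS. Cache: [71]
  2. access 67: MISS. Cache: [71 67]
  3. access 71: HIT. Next use of 71: step 4. Cache: [71 67]
  4. access 71: HIT. Next use of 71: step 5. Cache: [71 67]
  5. access 71: HIT. Next use of 71: step 6. Cache: [71 67]
  6. access 71: HIT. Next use of 71: step 8. Cache: [71 67]
  7. access 6: MISS. Cache: [71 67 6]
  8. access 71: HIT. Next use of 71: step 9. Cache: [71 67 6]
  9. access 71: HIT. Next use of 71: step 10. Cache: [71 67 6]
  10. access 71: HIT. Next use of 71: step 13. Cache: [71 67 6]
  11. access 6: HIT. Next use of 6: step 12. Cache: [71 67 6]
  12. access 6: HIT. Next use of 6: step 17. Cache: [71 67 6]
  13. access 71: HIT. Next use of 71: step 14. Cache: [71 67 6]
  14. access 71: HIT. Next use of 71: step 20. Cache: [71 67 6]
  15. access 49: MISS. Cache: [71 67 6 49]
  16. access 16: MISS, evict 67 (next use: never). Cache: [71 6 49 16]
  17. access 6: HIT. Next use of 6: step 18. Cache: [71 6 49 16]
  18. access 6: HIT. Next use of 6: step 21. Cache: [71 6 49 16]
  19. access 16: HIT. Next use of 16: never. Cache: [71 6 49 16]
  20. access 71: HIT. Next use of 71: step 27. Cache: [71 6 49 16]
  21. access 6: HIT. Next use of 6: step 24. Cache: [71 6 49 16]
  22. access 55: MISS, evict 16 (next use: never). Cache: [71 6 49 55]
  23. access 85: MISS, evict 55 (next use: step 29). Cache: [71 6 49 85]
  24. access 6: HIT. Next use of 6: step 26. Cache: [71 6 49 85]
  25. access 85: HIT. Next use of 85: never. Cache: [71 6 49 85]
  26. access 6: HIT. Next use of 6: never. Cache: [71 6 49 85]
  27. access 71: HIT. Next use of 71: never. Cache: [71 6 49 85]
  28. access 49: HIT. Next use of 49: never. Cache: [71 6 49 85]
  29. access 55: MISS, evict 71 (next use: never). Cache: [6 49 85 55]
  30. access 55: HIT. Next use of 55: never. Cache: [6 49 85 55]
Total: 22 hits, 8 misses, 4 evictions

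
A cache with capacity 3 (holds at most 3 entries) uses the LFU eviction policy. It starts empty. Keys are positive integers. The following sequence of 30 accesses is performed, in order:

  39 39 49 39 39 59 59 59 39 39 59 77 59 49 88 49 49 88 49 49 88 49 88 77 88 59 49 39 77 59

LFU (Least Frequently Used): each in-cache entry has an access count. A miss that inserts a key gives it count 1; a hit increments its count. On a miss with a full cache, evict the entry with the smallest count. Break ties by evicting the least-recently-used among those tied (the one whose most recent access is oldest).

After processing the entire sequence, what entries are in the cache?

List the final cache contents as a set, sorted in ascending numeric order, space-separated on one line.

LFU simulation (capacity=3):
  1. access 39: MISS. Cache: [39(c=1)]
  2. access 39: HIT, count now 2. Cache: [39(c=2)]
  3. access 49: MISS. Cache: [49(c=1) 39(c=2)]
  4. access 39: HIT, count now 3. Cache: [49(c=1) 39(c=3)]
  5. access 39: HIT, count now 4. Cache: [49(c=1) 39(c=4)]
  6. access 59: MISS. Cache: [49(c=1) 59(c=1) 39(c=4)]
  7. access 59: HIT, count now 2. Cache: [49(c=1) 59(c=2) 39(c=4)]
  8. access 59: HIT, count now 3. Cache: [49(c=1) 59(c=3) 39(c=4)]
  9. access 39: HIT, count now 5. Cache: [49(c=1) 59(c=3) 39(c=5)]
  10. access 39: HIT, count now 6. Cache: [49(c=1) 59(c=3) 39(c=6)]
  11. access 59: HIT, count now 4. Cache: [49(c=1) 59(c=4) 39(c=6)]
  12. access 77: MISS, evict 49(c=1). Cache: [77(c=1) 59(c=4) 39(c=6)]
  13. access 59: HIT, count now 5. Cache: [77(c=1) 59(c=5) 39(c=6)]
  14. access 49: MISS, evict 77(c=1). Cache: [49(c=1) 59(c=5) 39(c=6)]
  15. access 88: MISS, evict 49(c=1). Cache: [88(c=1) 59(c=5) 39(c=6)]
  16. access 49: MISS, evict 88(c=1). Cache: [49(c=1) 59(c=5) 39(c=6)]
  17. access 49: HIT, count now 2. Cache: [49(c=2) 59(c=5) 39(c=6)]
  18. access 88: MISS, evict 49(c=2). Cache: [88(c=1) 59(c=5) 39(c=6)]
  19. access 49: MISS, evict 88(c=1). Cache: [49(c=1) 59(c=5) 39(c=6)]
  20. access 49: HIT, count now 2. Cache: [49(c=2) 59(c=5) 39(c=6)]
  21. access 88: MISS, evict 49(c=2). Cache: [88(c=1) 59(c=5) 39(c=6)]
  22. access 49: MISS, evict 88(c=1). Cache: [49(c=1) 59(c=5) 39(c=6)]
  23. access 88: MISS, evict 49(c=1). Cache: [88(c=1) 59(c=5) 39(c=6)]
  24. access 77: MISS, evict 88(c=1). Cache: [77(c=1) 59(c=5) 39(c=6)]
  25. access 88: MISS, evict 77(c=1). Cache: [88(c=1) 59(c=5) 39(c=6)]
  26. access 59: HIT, count now 6. Cache: [88(c=1) 39(c=6) 59(c=6)]
  27. access 49: MISS, evict 88(c=1). Cache: [49(c=1) 39(c=6) 59(c=6)]
  28. access 39: HIT, count now 7. Cache: [49(c=1) 59(c=6) 39(c=7)]
  29. access 77: MISS, evict 49(c=1). Cache: [77(c=1) 59(c=6) 39(c=7)]
  30. access 59: HIT, count now 7. Cache: [77(c=1) 39(c=7) 59(c=7)]
Total: 14 hits, 16 misses, 13 evictions

Answer: 39 59 77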